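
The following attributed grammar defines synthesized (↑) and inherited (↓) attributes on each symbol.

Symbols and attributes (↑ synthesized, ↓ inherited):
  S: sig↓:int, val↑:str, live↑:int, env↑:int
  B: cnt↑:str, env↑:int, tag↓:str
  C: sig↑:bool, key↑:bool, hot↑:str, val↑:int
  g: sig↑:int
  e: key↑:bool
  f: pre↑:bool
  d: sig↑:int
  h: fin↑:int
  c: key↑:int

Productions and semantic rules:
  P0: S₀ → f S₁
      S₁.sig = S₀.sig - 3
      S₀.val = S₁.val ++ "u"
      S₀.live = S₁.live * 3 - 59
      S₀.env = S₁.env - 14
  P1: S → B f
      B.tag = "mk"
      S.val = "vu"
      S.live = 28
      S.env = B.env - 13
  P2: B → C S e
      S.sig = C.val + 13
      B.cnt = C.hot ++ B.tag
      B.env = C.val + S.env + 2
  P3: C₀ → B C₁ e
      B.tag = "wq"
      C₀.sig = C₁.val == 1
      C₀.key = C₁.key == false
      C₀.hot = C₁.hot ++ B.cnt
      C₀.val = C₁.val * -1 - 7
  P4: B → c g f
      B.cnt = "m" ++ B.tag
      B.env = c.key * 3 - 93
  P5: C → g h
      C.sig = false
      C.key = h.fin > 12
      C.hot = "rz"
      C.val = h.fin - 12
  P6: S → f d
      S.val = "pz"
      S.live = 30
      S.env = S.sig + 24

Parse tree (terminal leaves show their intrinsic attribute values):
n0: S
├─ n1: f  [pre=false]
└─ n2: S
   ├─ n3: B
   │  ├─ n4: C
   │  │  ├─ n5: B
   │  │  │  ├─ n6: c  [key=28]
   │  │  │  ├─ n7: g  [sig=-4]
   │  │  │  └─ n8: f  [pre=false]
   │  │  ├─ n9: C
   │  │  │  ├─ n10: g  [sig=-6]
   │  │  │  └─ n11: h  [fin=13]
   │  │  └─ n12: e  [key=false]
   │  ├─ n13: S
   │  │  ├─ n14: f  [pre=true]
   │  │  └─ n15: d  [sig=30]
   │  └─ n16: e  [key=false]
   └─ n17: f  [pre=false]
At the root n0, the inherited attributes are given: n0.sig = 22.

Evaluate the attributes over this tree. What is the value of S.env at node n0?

-4

1. n0.sig = 22  [given at root]
2. n1.pre = false  [terminal]
3. n2.sig = 19  [S₀.sig - 3]
4. n3.tag = "mk"  ["mk"]
5. n5.tag = "wq"  ["wq"]
6. n6.key = 28  [terminal]
7. n7.sig = -4  [terminal]
8. n8.pre = false  [terminal]
9. n5.cnt = "mwq"  ["m" ++ B.tag]
10. n5.env = -9  [c.key * 3 - 93]
11. n10.sig = -6  [terminal]
12. n11.fin = 13  [terminal]
13. n9.sig = false  [false]
14. n9.key = true  [h.fin > 12]
15. n9.hot = "rz"  ["rz"]
16. n9.val = 1  [h.fin - 12]
17. n12.key = false  [terminal]
18. n4.sig = true  [C₁.val == 1]
19. n4.key = false  [C₁.key == false]
20. n4.hot = "rzmwq"  [C₁.hot ++ B.cnt]
21. n4.val = -8  [C₁.val * -1 - 7]
22. n13.sig = 5  [C.val + 13]
23. n14.pre = true  [terminal]
24. n15.sig = 30  [terminal]
25. n13.val = "pz"  ["pz"]
26. n13.live = 30  [30]
27. n13.env = 29  [S.sig + 24]
28. n16.key = false  [terminal]
29. n3.cnt = "rzmwqmk"  [C.hot ++ B.tag]
30. n3.env = 23  [C.val + S.env + 2]
31. n17.pre = false  [terminal]
32. n2.val = "vu"  ["vu"]
33. n2.live = 28  [28]
34. n2.env = 10  [B.env - 13]
35. n0.val = "vuu"  [S₁.val ++ "u"]
36. n0.live = 25  [S₁.live * 3 - 59]
37. n0.env = -4  [S₁.env - 14]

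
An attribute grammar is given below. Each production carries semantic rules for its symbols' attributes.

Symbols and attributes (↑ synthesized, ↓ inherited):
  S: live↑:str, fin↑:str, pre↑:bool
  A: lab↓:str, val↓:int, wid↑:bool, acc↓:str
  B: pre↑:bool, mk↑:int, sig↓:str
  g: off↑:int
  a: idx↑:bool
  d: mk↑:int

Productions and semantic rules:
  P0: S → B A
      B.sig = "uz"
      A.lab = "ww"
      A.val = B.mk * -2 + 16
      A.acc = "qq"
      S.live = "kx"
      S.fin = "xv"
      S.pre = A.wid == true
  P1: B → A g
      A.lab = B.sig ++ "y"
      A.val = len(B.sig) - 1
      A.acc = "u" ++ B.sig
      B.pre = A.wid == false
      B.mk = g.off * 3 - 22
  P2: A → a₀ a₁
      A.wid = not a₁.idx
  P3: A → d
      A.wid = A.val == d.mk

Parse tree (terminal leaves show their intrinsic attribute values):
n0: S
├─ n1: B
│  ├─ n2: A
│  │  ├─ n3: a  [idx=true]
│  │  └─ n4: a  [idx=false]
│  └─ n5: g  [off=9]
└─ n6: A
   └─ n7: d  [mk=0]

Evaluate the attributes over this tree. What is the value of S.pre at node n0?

false

1. n1.sig = "uz"  ["uz"]
2. n2.lab = "uzy"  [B.sig ++ "y"]
3. n2.val = 1  [len(B.sig) - 1]
4. n2.acc = "uuz"  ["u" ++ B.sig]
5. n3.idx = true  [terminal]
6. n4.idx = false  [terminal]
7. n2.wid = true  [not a₁.idx]
8. n5.off = 9  [terminal]
9. n1.pre = false  [A.wid == false]
10. n1.mk = 5  [g.off * 3 - 22]
11. n6.lab = "ww"  ["ww"]
12. n6.val = 6  [B.mk * -2 + 16]
13. n6.acc = "qq"  ["qq"]
14. n7.mk = 0  [terminal]
15. n6.wid = false  [A.val == d.mk]
16. n0.live = "kx"  ["kx"]
17. n0.fin = "xv"  ["xv"]
18. n0.pre = false  [A.wid == true]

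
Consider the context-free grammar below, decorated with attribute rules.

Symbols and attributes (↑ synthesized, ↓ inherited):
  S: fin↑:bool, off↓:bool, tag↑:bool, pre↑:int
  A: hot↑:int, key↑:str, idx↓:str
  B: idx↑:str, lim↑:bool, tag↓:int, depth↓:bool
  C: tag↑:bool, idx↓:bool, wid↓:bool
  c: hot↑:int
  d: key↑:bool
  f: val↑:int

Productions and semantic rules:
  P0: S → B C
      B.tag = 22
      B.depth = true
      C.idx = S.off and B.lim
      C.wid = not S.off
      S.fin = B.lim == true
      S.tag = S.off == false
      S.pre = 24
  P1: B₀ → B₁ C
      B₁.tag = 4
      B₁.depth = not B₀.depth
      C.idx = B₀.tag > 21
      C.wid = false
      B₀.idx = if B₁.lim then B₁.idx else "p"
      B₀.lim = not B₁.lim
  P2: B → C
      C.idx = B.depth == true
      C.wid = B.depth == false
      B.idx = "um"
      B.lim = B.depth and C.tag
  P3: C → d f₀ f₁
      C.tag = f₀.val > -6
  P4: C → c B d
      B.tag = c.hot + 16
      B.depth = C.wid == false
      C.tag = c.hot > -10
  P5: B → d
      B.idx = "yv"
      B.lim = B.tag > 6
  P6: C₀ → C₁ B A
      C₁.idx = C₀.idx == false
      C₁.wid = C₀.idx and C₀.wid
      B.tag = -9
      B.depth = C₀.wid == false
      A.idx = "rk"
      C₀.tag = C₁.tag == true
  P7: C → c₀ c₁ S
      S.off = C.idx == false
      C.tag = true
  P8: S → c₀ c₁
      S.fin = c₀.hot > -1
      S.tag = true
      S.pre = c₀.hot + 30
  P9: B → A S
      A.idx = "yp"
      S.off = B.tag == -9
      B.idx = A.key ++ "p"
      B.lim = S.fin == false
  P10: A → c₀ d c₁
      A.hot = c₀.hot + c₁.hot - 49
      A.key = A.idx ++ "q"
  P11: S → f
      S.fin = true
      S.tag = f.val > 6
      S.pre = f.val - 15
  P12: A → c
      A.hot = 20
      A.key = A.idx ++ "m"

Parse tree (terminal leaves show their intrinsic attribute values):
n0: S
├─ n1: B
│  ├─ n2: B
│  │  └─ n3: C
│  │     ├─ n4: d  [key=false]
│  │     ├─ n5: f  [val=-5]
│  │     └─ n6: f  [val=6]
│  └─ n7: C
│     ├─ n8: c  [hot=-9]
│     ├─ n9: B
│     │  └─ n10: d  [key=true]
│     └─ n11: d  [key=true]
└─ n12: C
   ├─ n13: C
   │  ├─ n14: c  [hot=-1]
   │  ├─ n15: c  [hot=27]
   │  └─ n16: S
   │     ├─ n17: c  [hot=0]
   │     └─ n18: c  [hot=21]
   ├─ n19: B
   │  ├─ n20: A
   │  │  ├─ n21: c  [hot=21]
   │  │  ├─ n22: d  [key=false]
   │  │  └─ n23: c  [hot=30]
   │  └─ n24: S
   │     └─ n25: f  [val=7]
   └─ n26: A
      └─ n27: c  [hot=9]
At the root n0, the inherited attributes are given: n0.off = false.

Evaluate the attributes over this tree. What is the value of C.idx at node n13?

true

1. n0.off = false  [given at root]
2. n1.tag = 22  [22]
3. n1.depth = true  [true]
4. n2.tag = 4  [4]
5. n2.depth = false  [not B₀.depth]
6. n3.idx = false  [B.depth == true]
7. n3.wid = true  [B.depth == false]
8. n4.key = false  [terminal]
9. n5.val = -5  [terminal]
10. n6.val = 6  [terminal]
11. n3.tag = true  [f₀.val > -6]
12. n2.idx = "um"  ["um"]
13. n2.lim = false  [B.depth and C.tag]
14. n7.idx = true  [B₀.tag > 21]
15. n7.wid = false  [false]
16. n8.hot = -9  [terminal]
17. n9.tag = 7  [c.hot + 16]
18. n9.depth = true  [C.wid == false]
19. n10.key = true  [terminal]
20. n9.idx = "yv"  ["yv"]
21. n9.lim = true  [B.tag > 6]
22. n11.key = true  [terminal]
23. n7.tag = true  [c.hot > -10]
24. n1.idx = "p"  [if B₁.lim then B₁.idx else "p"]
25. n1.lim = true  [not B₁.lim]
26. n12.idx = false  [S.off and B.lim]
27. n12.wid = true  [not S.off]
28. n13.idx = true  [C₀.idx == false]
29. n13.wid = false  [C₀.idx and C₀.wid]
30. n14.hot = -1  [terminal]
31. n15.hot = 27  [terminal]
32. n16.off = false  [C.idx == false]
33. n17.hot = 0  [terminal]
34. n18.hot = 21  [terminal]
35. n16.fin = true  [c₀.hot > -1]
36. n16.tag = true  [true]
37. n16.pre = 30  [c₀.hot + 30]
38. n13.tag = true  [true]
39. n19.tag = -9  [-9]
40. n19.depth = false  [C₀.wid == false]
41. n20.idx = "yp"  ["yp"]
42. n21.hot = 21  [terminal]
43. n22.key = false  [terminal]
44. n23.hot = 30  [terminal]
45. n20.hot = 2  [c₀.hot + c₁.hot - 49]
46. n20.key = "ypq"  [A.idx ++ "q"]
47. n24.off = true  [B.tag == -9]
48. n25.val = 7  [terminal]
49. n24.fin = true  [true]
50. n24.tag = true  [f.val > 6]
51. n24.pre = -8  [f.val - 15]
52. n19.idx = "ypqp"  [A.key ++ "p"]
53. n19.lim = false  [S.fin == false]
54. n26.idx = "rk"  ["rk"]
55. n27.hot = 9  [terminal]
56. n26.hot = 20  [20]
57. n26.key = "rkm"  [A.idx ++ "m"]
58. n12.tag = true  [C₁.tag == true]
59. n0.fin = true  [B.lim == true]
60. n0.tag = true  [S.off == false]
61. n0.pre = 24  [24]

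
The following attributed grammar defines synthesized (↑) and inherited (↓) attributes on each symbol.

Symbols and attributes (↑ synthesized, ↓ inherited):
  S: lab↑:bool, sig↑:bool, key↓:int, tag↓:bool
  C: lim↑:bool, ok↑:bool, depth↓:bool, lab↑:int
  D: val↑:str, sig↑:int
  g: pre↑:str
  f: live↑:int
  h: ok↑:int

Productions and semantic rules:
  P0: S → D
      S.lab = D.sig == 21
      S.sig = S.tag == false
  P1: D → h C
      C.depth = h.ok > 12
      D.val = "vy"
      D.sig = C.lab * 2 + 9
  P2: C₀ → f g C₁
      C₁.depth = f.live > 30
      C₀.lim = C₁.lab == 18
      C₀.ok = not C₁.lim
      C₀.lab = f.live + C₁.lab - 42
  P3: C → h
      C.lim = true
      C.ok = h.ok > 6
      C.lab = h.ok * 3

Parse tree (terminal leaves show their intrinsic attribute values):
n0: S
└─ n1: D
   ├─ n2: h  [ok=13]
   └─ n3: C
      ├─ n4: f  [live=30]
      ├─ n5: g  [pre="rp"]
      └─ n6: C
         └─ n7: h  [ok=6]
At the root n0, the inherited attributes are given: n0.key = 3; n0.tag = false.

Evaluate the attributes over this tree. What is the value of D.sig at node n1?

1. n0.key = 3  [given at root]
2. n0.tag = false  [given at root]
3. n2.ok = 13  [terminal]
4. n3.depth = true  [h.ok > 12]
5. n4.live = 30  [terminal]
6. n5.pre = "rp"  [terminal]
7. n6.depth = false  [f.live > 30]
8. n7.ok = 6  [terminal]
9. n6.lim = true  [true]
10. n6.ok = false  [h.ok > 6]
11. n6.lab = 18  [h.ok * 3]
12. n3.lim = true  [C₁.lab == 18]
13. n3.ok = false  [not C₁.lim]
14. n3.lab = 6  [f.live + C₁.lab - 42]
15. n1.val = "vy"  ["vy"]
16. n1.sig = 21  [C.lab * 2 + 9]
17. n0.lab = true  [D.sig == 21]
18. n0.sig = true  [S.tag == false]

21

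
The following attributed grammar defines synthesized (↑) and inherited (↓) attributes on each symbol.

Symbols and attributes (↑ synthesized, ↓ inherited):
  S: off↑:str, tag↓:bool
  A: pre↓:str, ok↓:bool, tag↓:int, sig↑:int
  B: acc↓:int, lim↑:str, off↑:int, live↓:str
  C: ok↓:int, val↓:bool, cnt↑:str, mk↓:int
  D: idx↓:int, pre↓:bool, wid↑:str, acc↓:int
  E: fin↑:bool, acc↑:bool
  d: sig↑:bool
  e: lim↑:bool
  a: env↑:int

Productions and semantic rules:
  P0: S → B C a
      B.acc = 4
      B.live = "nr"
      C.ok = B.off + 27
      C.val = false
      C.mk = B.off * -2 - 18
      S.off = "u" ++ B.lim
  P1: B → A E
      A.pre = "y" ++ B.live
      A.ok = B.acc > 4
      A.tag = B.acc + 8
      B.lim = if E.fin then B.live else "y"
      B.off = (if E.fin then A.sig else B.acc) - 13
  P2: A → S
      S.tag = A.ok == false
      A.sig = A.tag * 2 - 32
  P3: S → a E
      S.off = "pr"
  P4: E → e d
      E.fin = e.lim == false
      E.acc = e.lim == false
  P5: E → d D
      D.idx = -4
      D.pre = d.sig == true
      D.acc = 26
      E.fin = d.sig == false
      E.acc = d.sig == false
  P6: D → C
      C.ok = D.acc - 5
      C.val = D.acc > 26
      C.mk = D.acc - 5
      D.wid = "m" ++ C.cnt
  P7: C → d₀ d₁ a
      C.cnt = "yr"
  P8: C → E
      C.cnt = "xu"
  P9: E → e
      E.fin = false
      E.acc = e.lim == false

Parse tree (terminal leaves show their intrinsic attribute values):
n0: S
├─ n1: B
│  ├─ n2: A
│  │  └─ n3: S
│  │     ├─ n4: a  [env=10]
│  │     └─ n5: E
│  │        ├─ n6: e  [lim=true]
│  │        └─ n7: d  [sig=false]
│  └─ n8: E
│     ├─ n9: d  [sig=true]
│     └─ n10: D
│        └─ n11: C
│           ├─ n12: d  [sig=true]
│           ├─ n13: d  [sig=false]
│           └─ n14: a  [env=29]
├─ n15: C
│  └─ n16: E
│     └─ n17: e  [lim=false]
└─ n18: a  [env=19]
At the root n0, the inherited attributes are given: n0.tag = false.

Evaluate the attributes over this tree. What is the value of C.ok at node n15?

18

1. n0.tag = false  [given at root]
2. n1.acc = 4  [4]
3. n1.live = "nr"  ["nr"]
4. n2.pre = "ynr"  ["y" ++ B.live]
5. n2.ok = false  [B.acc > 4]
6. n2.tag = 12  [B.acc + 8]
7. n3.tag = true  [A.ok == false]
8. n4.env = 10  [terminal]
9. n6.lim = true  [terminal]
10. n7.sig = false  [terminal]
11. n5.fin = false  [e.lim == false]
12. n5.acc = false  [e.lim == false]
13. n3.off = "pr"  ["pr"]
14. n2.sig = -8  [A.tag * 2 - 32]
15. n9.sig = true  [terminal]
16. n10.idx = -4  [-4]
17. n10.pre = true  [d.sig == true]
18. n10.acc = 26  [26]
19. n11.ok = 21  [D.acc - 5]
20. n11.val = false  [D.acc > 26]
21. n11.mk = 21  [D.acc - 5]
22. n12.sig = true  [terminal]
23. n13.sig = false  [terminal]
24. n14.env = 29  [terminal]
25. n11.cnt = "yr"  ["yr"]
26. n10.wid = "myr"  ["m" ++ C.cnt]
27. n8.fin = false  [d.sig == false]
28. n8.acc = false  [d.sig == false]
29. n1.lim = "y"  [if E.fin then B.live else "y"]
30. n1.off = -9  [(if E.fin then A.sig else B.acc) - 13]
31. n15.ok = 18  [B.off + 27]
32. n15.val = false  [false]
33. n15.mk = 0  [B.off * -2 - 18]
34. n17.lim = false  [terminal]
35. n16.fin = false  [false]
36. n16.acc = true  [e.lim == false]
37. n15.cnt = "xu"  ["xu"]
38. n18.env = 19  [terminal]
39. n0.off = "uy"  ["u" ++ B.lim]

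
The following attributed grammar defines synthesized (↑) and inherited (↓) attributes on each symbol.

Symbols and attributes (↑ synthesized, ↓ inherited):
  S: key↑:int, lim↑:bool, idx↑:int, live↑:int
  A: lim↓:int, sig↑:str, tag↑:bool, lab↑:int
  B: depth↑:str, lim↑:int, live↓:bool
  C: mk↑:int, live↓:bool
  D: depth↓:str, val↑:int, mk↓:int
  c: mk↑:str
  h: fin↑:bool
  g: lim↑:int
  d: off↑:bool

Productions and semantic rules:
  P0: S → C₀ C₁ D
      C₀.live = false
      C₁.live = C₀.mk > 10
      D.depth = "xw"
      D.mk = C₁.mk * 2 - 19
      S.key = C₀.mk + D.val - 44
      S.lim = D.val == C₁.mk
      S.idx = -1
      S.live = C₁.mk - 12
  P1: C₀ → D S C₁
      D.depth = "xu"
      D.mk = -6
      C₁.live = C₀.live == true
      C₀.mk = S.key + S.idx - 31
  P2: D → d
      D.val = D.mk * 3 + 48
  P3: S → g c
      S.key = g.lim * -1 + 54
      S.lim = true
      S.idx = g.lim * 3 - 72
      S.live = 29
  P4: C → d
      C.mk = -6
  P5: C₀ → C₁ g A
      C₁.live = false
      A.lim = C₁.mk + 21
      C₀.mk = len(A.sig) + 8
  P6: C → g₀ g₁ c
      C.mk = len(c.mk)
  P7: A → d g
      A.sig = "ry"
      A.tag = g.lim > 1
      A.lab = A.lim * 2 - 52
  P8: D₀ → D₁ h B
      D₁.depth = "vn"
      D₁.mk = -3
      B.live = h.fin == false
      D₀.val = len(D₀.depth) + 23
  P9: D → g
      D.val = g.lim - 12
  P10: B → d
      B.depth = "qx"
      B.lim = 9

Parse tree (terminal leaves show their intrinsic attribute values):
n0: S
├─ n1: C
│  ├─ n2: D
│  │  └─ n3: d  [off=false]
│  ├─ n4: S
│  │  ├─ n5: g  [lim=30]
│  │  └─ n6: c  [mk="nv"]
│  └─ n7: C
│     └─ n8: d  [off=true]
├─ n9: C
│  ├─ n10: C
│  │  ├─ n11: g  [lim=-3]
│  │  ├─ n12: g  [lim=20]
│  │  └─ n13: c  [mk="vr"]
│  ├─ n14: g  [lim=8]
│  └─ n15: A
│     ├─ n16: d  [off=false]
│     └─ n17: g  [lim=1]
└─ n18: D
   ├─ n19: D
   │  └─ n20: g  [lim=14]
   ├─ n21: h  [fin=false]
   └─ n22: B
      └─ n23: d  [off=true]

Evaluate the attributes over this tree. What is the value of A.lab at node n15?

1. n1.live = false  [false]
2. n2.depth = "xu"  ["xu"]
3. n2.mk = -6  [-6]
4. n3.off = false  [terminal]
5. n2.val = 30  [D.mk * 3 + 48]
6. n5.lim = 30  [terminal]
7. n6.mk = "nv"  [terminal]
8. n4.key = 24  [g.lim * -1 + 54]
9. n4.lim = true  [true]
10. n4.idx = 18  [g.lim * 3 - 72]
11. n4.live = 29  [29]
12. n7.live = false  [C₀.live == true]
13. n8.off = true  [terminal]
14. n7.mk = -6  [-6]
15. n1.mk = 11  [S.key + S.idx - 31]
16. n9.live = true  [C₀.mk > 10]
17. n10.live = false  [false]
18. n11.lim = -3  [terminal]
19. n12.lim = 20  [terminal]
20. n13.mk = "vr"  [terminal]
21. n10.mk = 2  [len(c.mk)]
22. n14.lim = 8  [terminal]
23. n15.lim = 23  [C₁.mk + 21]
24. n16.off = false  [terminal]
25. n17.lim = 1  [terminal]
26. n15.sig = "ry"  ["ry"]
27. n15.tag = false  [g.lim > 1]
28. n15.lab = -6  [A.lim * 2 - 52]
29. n9.mk = 10  [len(A.sig) + 8]
30. n18.depth = "xw"  ["xw"]
31. n18.mk = 1  [C₁.mk * 2 - 19]
32. n19.depth = "vn"  ["vn"]
33. n19.mk = -3  [-3]
34. n20.lim = 14  [terminal]
35. n19.val = 2  [g.lim - 12]
36. n21.fin = false  [terminal]
37. n22.live = true  [h.fin == false]
38. n23.off = true  [terminal]
39. n22.depth = "qx"  ["qx"]
40. n22.lim = 9  [9]
41. n18.val = 25  [len(D₀.depth) + 23]
42. n0.key = -8  [C₀.mk + D.val - 44]
43. n0.lim = false  [D.val == C₁.mk]
44. n0.idx = -1  [-1]
45. n0.live = -2  [C₁.mk - 12]

-6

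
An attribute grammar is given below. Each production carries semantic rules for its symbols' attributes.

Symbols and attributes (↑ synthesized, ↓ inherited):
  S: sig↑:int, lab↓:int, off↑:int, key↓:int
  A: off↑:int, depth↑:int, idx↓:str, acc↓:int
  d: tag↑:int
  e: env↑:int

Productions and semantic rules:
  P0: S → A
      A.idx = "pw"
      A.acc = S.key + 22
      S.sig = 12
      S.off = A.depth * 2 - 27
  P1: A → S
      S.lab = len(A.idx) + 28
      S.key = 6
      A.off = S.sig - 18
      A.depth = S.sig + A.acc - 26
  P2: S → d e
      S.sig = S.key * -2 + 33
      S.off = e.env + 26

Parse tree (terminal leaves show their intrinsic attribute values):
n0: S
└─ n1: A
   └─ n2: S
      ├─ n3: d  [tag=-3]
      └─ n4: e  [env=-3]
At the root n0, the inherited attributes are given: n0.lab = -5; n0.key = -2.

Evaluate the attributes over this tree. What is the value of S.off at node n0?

3

1. n0.lab = -5  [given at root]
2. n0.key = -2  [given at root]
3. n1.idx = "pw"  ["pw"]
4. n1.acc = 20  [S.key + 22]
5. n2.lab = 30  [len(A.idx) + 28]
6. n2.key = 6  [6]
7. n3.tag = -3  [terminal]
8. n4.env = -3  [terminal]
9. n2.sig = 21  [S.key * -2 + 33]
10. n2.off = 23  [e.env + 26]
11. n1.off = 3  [S.sig - 18]
12. n1.depth = 15  [S.sig + A.acc - 26]
13. n0.sig = 12  [12]
14. n0.off = 3  [A.depth * 2 - 27]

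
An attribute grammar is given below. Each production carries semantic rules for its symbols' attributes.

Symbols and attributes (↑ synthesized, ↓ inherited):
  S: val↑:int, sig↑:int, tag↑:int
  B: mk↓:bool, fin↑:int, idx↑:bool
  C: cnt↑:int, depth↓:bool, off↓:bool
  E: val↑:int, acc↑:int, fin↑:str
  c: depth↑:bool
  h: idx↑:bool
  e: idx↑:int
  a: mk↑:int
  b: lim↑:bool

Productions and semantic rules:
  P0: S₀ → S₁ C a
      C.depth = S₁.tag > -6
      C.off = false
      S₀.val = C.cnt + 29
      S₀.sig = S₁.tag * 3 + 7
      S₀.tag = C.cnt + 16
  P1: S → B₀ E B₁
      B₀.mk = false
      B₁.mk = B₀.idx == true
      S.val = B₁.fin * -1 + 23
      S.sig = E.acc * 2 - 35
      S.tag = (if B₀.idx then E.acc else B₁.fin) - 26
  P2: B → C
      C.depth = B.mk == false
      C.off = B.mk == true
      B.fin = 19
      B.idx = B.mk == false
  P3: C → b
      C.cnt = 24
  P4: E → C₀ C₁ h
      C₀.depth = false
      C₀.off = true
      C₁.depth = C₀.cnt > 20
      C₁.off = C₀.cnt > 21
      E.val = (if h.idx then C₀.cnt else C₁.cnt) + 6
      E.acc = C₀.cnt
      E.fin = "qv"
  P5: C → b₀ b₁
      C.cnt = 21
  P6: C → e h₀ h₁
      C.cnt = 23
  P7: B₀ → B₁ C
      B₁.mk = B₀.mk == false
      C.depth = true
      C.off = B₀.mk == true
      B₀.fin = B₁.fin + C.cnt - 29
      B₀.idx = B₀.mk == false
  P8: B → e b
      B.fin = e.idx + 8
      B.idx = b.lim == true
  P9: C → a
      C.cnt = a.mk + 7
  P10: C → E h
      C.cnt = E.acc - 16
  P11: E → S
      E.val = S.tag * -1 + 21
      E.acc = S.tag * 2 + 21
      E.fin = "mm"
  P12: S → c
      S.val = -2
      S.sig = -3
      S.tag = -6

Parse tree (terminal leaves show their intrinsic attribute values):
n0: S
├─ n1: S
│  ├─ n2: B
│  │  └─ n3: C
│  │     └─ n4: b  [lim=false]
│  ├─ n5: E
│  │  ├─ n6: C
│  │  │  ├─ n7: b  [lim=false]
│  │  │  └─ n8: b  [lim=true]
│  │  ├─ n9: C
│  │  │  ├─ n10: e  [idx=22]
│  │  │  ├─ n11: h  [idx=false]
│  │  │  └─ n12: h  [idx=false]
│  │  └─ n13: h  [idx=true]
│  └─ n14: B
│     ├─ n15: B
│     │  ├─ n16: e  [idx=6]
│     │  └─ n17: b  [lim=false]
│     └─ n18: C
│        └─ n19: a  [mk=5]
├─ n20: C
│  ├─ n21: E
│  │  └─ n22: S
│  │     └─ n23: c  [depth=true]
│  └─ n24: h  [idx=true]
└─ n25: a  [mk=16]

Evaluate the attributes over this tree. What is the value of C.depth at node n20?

1. n2.mk = false  [false]
2. n3.depth = true  [B.mk == false]
3. n3.off = false  [B.mk == true]
4. n4.lim = false  [terminal]
5. n3.cnt = 24  [24]
6. n2.fin = 19  [19]
7. n2.idx = true  [B.mk == false]
8. n6.depth = false  [false]
9. n6.off = true  [true]
10. n7.lim = false  [terminal]
11. n8.lim = true  [terminal]
12. n6.cnt = 21  [21]
13. n9.depth = true  [C₀.cnt > 20]
14. n9.off = false  [C₀.cnt > 21]
15. n10.idx = 22  [terminal]
16. n11.idx = false  [terminal]
17. n12.idx = false  [terminal]
18. n9.cnt = 23  [23]
19. n13.idx = true  [terminal]
20. n5.val = 27  [(if h.idx then C₀.cnt else C₁.cnt) + 6]
21. n5.acc = 21  [C₀.cnt]
22. n5.fin = "qv"  ["qv"]
23. n14.mk = true  [B₀.idx == true]
24. n15.mk = false  [B₀.mk == false]
25. n16.idx = 6  [terminal]
26. n17.lim = false  [terminal]
27. n15.fin = 14  [e.idx + 8]
28. n15.idx = false  [b.lim == true]
29. n18.depth = true  [true]
30. n18.off = true  [B₀.mk == true]
31. n19.mk = 5  [terminal]
32. n18.cnt = 12  [a.mk + 7]
33. n14.fin = -3  [B₁.fin + C.cnt - 29]
34. n14.idx = false  [B₀.mk == false]
35. n1.val = 26  [B₁.fin * -1 + 23]
36. n1.sig = 7  [E.acc * 2 - 35]
37. n1.tag = -5  [(if B₀.idx then E.acc else B₁.fin) - 26]
38. n20.depth = true  [S₁.tag > -6]
39. n20.off = false  [false]
40. n23.depth = true  [terminal]
41. n22.val = -2  [-2]
42. n22.sig = -3  [-3]
43. n22.tag = -6  [-6]
44. n21.val = 27  [S.tag * -1 + 21]
45. n21.acc = 9  [S.tag * 2 + 21]
46. n21.fin = "mm"  ["mm"]
47. n24.idx = true  [terminal]
48. n20.cnt = -7  [E.acc - 16]
49. n25.mk = 16  [terminal]
50. n0.val = 22  [C.cnt + 29]
51. n0.sig = -8  [S₁.tag * 3 + 7]
52. n0.tag = 9  [C.cnt + 16]

true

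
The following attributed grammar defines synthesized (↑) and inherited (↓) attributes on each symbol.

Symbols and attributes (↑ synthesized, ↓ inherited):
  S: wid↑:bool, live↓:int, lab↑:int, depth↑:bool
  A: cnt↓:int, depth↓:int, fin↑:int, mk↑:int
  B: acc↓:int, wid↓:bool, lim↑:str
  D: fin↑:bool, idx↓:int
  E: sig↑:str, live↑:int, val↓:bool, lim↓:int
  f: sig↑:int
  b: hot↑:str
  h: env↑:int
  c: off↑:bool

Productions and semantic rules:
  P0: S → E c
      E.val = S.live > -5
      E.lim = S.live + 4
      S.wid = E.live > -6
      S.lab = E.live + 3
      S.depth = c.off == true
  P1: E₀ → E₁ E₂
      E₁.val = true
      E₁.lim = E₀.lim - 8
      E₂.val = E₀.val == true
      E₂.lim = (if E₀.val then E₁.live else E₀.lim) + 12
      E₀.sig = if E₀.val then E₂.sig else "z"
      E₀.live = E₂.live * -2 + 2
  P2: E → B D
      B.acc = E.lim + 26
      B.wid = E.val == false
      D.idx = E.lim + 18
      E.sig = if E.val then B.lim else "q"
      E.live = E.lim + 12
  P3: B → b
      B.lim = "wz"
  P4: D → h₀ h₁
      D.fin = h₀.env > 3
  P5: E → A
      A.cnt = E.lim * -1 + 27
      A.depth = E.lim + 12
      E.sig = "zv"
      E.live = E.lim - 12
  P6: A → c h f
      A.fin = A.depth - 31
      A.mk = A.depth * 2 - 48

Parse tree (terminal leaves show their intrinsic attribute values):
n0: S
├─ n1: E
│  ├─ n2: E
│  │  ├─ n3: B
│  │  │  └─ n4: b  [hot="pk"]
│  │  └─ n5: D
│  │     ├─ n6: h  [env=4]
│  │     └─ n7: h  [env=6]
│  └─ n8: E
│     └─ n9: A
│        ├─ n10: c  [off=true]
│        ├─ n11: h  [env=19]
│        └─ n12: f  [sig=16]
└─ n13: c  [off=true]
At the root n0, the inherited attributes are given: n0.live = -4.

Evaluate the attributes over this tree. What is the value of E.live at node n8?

1. n0.live = -4  [given at root]
2. n1.val = true  [S.live > -5]
3. n1.lim = 0  [S.live + 4]
4. n2.val = true  [true]
5. n2.lim = -8  [E₀.lim - 8]
6. n3.acc = 18  [E.lim + 26]
7. n3.wid = false  [E.val == false]
8. n4.hot = "pk"  [terminal]
9. n3.lim = "wz"  ["wz"]
10. n5.idx = 10  [E.lim + 18]
11. n6.env = 4  [terminal]
12. n7.env = 6  [terminal]
13. n5.fin = true  [h₀.env > 3]
14. n2.sig = "wz"  [if E.val then B.lim else "q"]
15. n2.live = 4  [E.lim + 12]
16. n8.val = true  [E₀.val == true]
17. n8.lim = 16  [(if E₀.val then E₁.live else E₀.lim) + 12]
18. n9.cnt = 11  [E.lim * -1 + 27]
19. n9.depth = 28  [E.lim + 12]
20. n10.off = true  [terminal]
21. n11.env = 19  [terminal]
22. n12.sig = 16  [terminal]
23. n9.fin = -3  [A.depth - 31]
24. n9.mk = 8  [A.depth * 2 - 48]
25. n8.sig = "zv"  ["zv"]
26. n8.live = 4  [E.lim - 12]
27. n1.sig = "zv"  [if E₀.val then E₂.sig else "z"]
28. n1.live = -6  [E₂.live * -2 + 2]
29. n13.off = true  [terminal]
30. n0.wid = false  [E.live > -6]
31. n0.lab = -3  [E.live + 3]
32. n0.depth = true  [c.off == true]

4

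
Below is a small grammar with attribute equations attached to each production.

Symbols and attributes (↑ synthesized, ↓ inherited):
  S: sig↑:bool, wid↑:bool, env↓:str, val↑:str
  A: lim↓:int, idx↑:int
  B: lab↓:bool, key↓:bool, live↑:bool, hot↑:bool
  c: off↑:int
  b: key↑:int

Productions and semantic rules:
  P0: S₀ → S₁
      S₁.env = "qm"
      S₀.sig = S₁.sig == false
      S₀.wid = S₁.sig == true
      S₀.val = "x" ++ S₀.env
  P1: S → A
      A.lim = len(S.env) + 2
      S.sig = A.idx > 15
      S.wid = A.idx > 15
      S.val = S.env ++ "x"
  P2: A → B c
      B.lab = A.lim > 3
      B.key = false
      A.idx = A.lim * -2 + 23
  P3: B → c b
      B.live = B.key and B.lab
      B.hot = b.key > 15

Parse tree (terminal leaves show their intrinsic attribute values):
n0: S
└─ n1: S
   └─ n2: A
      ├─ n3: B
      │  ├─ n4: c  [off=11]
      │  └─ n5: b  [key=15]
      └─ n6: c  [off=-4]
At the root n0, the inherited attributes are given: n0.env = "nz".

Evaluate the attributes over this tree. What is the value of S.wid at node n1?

1. n0.env = "nz"  [given at root]
2. n1.env = "qm"  ["qm"]
3. n2.lim = 4  [len(S.env) + 2]
4. n3.lab = true  [A.lim > 3]
5. n3.key = false  [false]
6. n4.off = 11  [terminal]
7. n5.key = 15  [terminal]
8. n3.live = false  [B.key and B.lab]
9. n3.hot = false  [b.key > 15]
10. n6.off = -4  [terminal]
11. n2.idx = 15  [A.lim * -2 + 23]
12. n1.sig = false  [A.idx > 15]
13. n1.wid = false  [A.idx > 15]
14. n1.val = "qmx"  [S.env ++ "x"]
15. n0.sig = true  [S₁.sig == false]
16. n0.wid = false  [S₁.sig == true]
17. n0.val = "xnz"  ["x" ++ S₀.env]

false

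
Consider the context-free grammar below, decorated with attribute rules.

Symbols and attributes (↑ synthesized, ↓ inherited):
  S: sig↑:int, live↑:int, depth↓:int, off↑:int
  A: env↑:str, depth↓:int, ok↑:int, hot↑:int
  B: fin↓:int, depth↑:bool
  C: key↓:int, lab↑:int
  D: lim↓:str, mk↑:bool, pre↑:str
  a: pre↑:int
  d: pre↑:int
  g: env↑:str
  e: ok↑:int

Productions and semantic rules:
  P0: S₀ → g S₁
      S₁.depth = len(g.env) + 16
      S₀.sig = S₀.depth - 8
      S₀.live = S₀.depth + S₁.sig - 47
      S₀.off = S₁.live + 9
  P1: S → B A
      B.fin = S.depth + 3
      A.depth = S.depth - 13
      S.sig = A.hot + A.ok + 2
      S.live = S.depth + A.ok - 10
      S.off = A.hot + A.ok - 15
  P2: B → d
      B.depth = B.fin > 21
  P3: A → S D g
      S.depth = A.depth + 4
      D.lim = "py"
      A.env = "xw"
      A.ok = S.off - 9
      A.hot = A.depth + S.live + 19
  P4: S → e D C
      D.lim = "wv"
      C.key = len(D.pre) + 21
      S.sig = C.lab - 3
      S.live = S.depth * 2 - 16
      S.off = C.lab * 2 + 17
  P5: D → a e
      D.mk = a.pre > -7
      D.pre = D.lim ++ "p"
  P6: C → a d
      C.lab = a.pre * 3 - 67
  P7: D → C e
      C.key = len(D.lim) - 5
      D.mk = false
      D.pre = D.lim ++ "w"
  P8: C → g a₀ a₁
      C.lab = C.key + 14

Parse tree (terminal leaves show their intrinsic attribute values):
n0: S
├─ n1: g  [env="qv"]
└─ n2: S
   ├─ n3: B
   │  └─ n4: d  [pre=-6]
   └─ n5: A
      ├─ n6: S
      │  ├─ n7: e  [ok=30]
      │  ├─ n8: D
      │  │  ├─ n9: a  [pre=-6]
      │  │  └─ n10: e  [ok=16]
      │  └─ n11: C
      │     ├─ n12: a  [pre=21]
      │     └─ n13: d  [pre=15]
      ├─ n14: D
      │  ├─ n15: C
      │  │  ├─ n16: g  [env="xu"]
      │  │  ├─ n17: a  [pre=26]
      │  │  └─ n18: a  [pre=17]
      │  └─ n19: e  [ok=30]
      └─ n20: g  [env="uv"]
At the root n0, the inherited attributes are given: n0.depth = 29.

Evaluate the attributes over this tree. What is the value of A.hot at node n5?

26

1. n0.depth = 29  [given at root]
2. n1.env = "qv"  [terminal]
3. n2.depth = 18  [len(g.env) + 16]
4. n3.fin = 21  [S.depth + 3]
5. n4.pre = -6  [terminal]
6. n3.depth = false  [B.fin > 21]
7. n5.depth = 5  [S.depth - 13]
8. n6.depth = 9  [A.depth + 4]
9. n7.ok = 30  [terminal]
10. n8.lim = "wv"  ["wv"]
11. n9.pre = -6  [terminal]
12. n10.ok = 16  [terminal]
13. n8.mk = true  [a.pre > -7]
14. n8.pre = "wvp"  [D.lim ++ "p"]
15. n11.key = 24  [len(D.pre) + 21]
16. n12.pre = 21  [terminal]
17. n13.pre = 15  [terminal]
18. n11.lab = -4  [a.pre * 3 - 67]
19. n6.sig = -7  [C.lab - 3]
20. n6.live = 2  [S.depth * 2 - 16]
21. n6.off = 9  [C.lab * 2 + 17]
22. n14.lim = "py"  ["py"]
23. n15.key = -3  [len(D.lim) - 5]
24. n16.env = "xu"  [terminal]
25. n17.pre = 26  [terminal]
26. n18.pre = 17  [terminal]
27. n15.lab = 11  [C.key + 14]
28. n19.ok = 30  [terminal]
29. n14.mk = false  [false]
30. n14.pre = "pyw"  [D.lim ++ "w"]
31. n20.env = "uv"  [terminal]
32. n5.env = "xw"  ["xw"]
33. n5.ok = 0  [S.off - 9]
34. n5.hot = 26  [A.depth + S.live + 19]
35. n2.sig = 28  [A.hot + A.ok + 2]
36. n2.live = 8  [S.depth + A.ok - 10]
37. n2.off = 11  [A.hot + A.ok - 15]
38. n0.sig = 21  [S₀.depth - 8]
39. n0.live = 10  [S₀.depth + S₁.sig - 47]
40. n0.off = 17  [S₁.live + 9]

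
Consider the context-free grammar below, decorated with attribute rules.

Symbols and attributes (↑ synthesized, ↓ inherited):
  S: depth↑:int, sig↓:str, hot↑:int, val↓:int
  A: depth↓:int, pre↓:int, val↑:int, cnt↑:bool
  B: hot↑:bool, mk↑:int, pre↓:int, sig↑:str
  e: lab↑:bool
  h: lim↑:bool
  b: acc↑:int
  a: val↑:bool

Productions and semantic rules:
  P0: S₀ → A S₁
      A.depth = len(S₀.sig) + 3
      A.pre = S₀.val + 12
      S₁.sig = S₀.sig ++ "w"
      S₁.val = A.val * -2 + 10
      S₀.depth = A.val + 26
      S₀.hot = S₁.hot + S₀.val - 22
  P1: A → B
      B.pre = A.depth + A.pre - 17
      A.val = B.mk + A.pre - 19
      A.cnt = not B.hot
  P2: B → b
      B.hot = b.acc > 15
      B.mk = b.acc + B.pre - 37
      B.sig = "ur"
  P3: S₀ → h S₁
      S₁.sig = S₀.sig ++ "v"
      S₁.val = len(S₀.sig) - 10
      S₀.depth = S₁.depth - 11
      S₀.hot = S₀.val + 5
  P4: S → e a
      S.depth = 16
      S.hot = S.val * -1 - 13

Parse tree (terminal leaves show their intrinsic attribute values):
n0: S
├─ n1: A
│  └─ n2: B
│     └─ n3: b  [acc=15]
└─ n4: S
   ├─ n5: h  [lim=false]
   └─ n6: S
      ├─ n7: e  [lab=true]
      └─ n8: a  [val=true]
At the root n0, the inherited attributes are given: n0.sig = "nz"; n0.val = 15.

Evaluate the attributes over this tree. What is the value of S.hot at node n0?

1. n0.sig = "nz"  [given at root]
2. n0.val = 15  [given at root]
3. n1.depth = 5  [len(S₀.sig) + 3]
4. n1.pre = 27  [S₀.val + 12]
5. n2.pre = 15  [A.depth + A.pre - 17]
6. n3.acc = 15  [terminal]
7. n2.hot = false  [b.acc > 15]
8. n2.mk = -7  [b.acc + B.pre - 37]
9. n2.sig = "ur"  ["ur"]
10. n1.val = 1  [B.mk + A.pre - 19]
11. n1.cnt = true  [not B.hot]
12. n4.sig = "nzw"  [S₀.sig ++ "w"]
13. n4.val = 8  [A.val * -2 + 10]
14. n5.lim = false  [terminal]
15. n6.sig = "nzwv"  [S₀.sig ++ "v"]
16. n6.val = -7  [len(S₀.sig) - 10]
17. n7.lab = true  [terminal]
18. n8.val = true  [terminal]
19. n6.depth = 16  [16]
20. n6.hot = -6  [S.val * -1 - 13]
21. n4.depth = 5  [S₁.depth - 11]
22. n4.hot = 13  [S₀.val + 5]
23. n0.depth = 27  [A.val + 26]
24. n0.hot = 6  [S₁.hot + S₀.val - 22]

6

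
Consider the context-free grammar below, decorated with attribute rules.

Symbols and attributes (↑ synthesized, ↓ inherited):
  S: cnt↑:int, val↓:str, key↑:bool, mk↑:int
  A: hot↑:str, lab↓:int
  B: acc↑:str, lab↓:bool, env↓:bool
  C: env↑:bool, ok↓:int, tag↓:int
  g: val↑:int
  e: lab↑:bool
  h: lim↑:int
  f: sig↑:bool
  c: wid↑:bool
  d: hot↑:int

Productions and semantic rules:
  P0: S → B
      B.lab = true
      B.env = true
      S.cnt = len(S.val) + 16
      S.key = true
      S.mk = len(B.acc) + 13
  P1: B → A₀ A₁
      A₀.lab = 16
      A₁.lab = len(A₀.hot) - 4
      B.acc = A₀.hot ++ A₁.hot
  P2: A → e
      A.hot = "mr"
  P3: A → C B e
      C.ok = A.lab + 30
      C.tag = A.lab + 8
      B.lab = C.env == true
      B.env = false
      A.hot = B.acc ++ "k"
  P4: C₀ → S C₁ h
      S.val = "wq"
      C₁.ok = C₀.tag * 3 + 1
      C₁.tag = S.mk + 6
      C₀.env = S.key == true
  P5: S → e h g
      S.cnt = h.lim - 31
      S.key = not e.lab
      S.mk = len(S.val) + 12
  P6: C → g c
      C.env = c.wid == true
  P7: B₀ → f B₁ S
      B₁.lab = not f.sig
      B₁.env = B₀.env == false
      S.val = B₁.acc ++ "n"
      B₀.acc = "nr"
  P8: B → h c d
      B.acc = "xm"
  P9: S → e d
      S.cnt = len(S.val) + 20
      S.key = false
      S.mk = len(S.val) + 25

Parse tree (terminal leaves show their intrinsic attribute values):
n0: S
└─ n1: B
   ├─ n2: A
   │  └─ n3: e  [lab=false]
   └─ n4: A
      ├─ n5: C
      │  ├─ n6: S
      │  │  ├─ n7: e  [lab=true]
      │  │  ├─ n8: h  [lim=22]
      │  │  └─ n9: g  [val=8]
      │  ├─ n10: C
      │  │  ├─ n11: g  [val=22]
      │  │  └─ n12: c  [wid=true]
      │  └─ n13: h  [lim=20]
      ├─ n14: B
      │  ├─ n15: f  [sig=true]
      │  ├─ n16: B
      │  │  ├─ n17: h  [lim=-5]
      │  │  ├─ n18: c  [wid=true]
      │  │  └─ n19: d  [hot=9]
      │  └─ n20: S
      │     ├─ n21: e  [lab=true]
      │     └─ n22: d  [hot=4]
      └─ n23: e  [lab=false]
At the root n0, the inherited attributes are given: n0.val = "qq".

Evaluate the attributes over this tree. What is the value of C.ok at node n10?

19

1. n0.val = "qq"  [given at root]
2. n1.lab = true  [true]
3. n1.env = true  [true]
4. n2.lab = 16  [16]
5. n3.lab = false  [terminal]
6. n2.hot = "mr"  ["mr"]
7. n4.lab = -2  [len(A₀.hot) - 4]
8. n5.ok = 28  [A.lab + 30]
9. n5.tag = 6  [A.lab + 8]
10. n6.val = "wq"  ["wq"]
11. n7.lab = true  [terminal]
12. n8.lim = 22  [terminal]
13. n9.val = 8  [terminal]
14. n6.cnt = -9  [h.lim - 31]
15. n6.key = false  [not e.lab]
16. n6.mk = 14  [len(S.val) + 12]
17. n10.ok = 19  [C₀.tag * 3 + 1]
18. n10.tag = 20  [S.mk + 6]
19. n11.val = 22  [terminal]
20. n12.wid = true  [terminal]
21. n10.env = true  [c.wid == true]
22. n13.lim = 20  [terminal]
23. n5.env = false  [S.key == true]
24. n14.lab = false  [C.env == true]
25. n14.env = false  [false]
26. n15.sig = true  [terminal]
27. n16.lab = false  [not f.sig]
28. n16.env = true  [B₀.env == false]
29. n17.lim = -5  [terminal]
30. n18.wid = true  [terminal]
31. n19.hot = 9  [terminal]
32. n16.acc = "xm"  ["xm"]
33. n20.val = "xmn"  [B₁.acc ++ "n"]
34. n21.lab = true  [terminal]
35. n22.hot = 4  [terminal]
36. n20.cnt = 23  [len(S.val) + 20]
37. n20.key = false  [false]
38. n20.mk = 28  [len(S.val) + 25]
39. n14.acc = "nr"  ["nr"]
40. n23.lab = false  [terminal]
41. n4.hot = "nrk"  [B.acc ++ "k"]
42. n1.acc = "mrnrk"  [A₀.hot ++ A₁.hot]
43. n0.cnt = 18  [len(S.val) + 16]
44. n0.key = true  [true]
45. n0.mk = 18  [len(B.acc) + 13]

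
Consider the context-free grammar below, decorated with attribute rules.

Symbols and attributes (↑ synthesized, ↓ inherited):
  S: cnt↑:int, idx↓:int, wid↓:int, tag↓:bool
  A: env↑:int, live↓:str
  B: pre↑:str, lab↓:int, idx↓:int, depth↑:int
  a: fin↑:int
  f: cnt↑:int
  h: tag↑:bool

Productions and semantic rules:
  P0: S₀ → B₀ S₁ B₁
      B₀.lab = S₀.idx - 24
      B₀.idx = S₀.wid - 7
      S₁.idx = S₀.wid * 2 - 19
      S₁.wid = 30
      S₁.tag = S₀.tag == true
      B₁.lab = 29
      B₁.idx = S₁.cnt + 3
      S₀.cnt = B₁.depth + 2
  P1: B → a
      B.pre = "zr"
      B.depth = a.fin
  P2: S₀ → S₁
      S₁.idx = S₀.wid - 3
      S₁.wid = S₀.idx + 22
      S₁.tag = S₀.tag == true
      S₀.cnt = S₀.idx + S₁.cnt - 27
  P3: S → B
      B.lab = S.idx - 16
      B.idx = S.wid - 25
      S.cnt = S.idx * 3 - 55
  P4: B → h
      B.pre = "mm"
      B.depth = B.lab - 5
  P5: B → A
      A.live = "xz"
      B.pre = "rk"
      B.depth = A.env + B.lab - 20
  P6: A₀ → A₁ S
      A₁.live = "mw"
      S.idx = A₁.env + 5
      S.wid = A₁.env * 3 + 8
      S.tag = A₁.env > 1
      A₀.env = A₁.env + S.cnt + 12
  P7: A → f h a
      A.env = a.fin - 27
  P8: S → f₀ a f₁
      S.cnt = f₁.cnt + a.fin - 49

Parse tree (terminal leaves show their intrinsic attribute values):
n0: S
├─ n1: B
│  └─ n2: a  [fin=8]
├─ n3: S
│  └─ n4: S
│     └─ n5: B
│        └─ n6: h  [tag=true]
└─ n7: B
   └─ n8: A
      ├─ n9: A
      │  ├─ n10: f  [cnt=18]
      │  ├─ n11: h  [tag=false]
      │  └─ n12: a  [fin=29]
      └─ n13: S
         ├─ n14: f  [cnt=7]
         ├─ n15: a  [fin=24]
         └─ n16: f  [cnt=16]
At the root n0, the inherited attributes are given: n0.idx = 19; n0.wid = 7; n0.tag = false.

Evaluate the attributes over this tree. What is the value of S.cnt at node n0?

16

1. n0.idx = 19  [given at root]
2. n0.wid = 7  [given at root]
3. n0.tag = false  [given at root]
4. n1.lab = -5  [S₀.idx - 24]
5. n1.idx = 0  [S₀.wid - 7]
6. n2.fin = 8  [terminal]
7. n1.pre = "zr"  ["zr"]
8. n1.depth = 8  [a.fin]
9. n3.idx = -5  [S₀.wid * 2 - 19]
10. n3.wid = 30  [30]
11. n3.tag = false  [S₀.tag == true]
12. n4.idx = 27  [S₀.wid - 3]
13. n4.wid = 17  [S₀.idx + 22]
14. n4.tag = false  [S₀.tag == true]
15. n5.lab = 11  [S.idx - 16]
16. n5.idx = -8  [S.wid - 25]
17. n6.tag = true  [terminal]
18. n5.pre = "mm"  ["mm"]
19. n5.depth = 6  [B.lab - 5]
20. n4.cnt = 26  [S.idx * 3 - 55]
21. n3.cnt = -6  [S₀.idx + S₁.cnt - 27]
22. n7.lab = 29  [29]
23. n7.idx = -3  [S₁.cnt + 3]
24. n8.live = "xz"  ["xz"]
25. n9.live = "mw"  ["mw"]
26. n10.cnt = 18  [terminal]
27. n11.tag = false  [terminal]
28. n12.fin = 29  [terminal]
29. n9.env = 2  [a.fin - 27]
30. n13.idx = 7  [A₁.env + 5]
31. n13.wid = 14  [A₁.env * 3 + 8]
32. n13.tag = true  [A₁.env > 1]
33. n14.cnt = 7  [terminal]
34. n15.fin = 24  [terminal]
35. n16.cnt = 16  [terminal]
36. n13.cnt = -9  [f₁.cnt + a.fin - 49]
37. n8.env = 5  [A₁.env + S.cnt + 12]
38. n7.pre = "rk"  ["rk"]
39. n7.depth = 14  [A.env + B.lab - 20]
40. n0.cnt = 16  [B₁.depth + 2]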